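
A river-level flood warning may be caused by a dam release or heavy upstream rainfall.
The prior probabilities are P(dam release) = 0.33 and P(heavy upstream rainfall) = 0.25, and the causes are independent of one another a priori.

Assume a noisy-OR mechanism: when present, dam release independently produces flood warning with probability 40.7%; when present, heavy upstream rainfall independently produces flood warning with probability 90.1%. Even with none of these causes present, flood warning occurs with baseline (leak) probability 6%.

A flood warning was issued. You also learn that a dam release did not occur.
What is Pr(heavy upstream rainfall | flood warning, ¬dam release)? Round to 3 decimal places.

Pr(heavy upstream rainfall | flood warning, ¬dam release) ≈ 0.834

Under noisy-OR, P(flood warning | causes) = 1 − (1−0.06)·∏(1−qᵢ) over the active causes.
For the numerator, keep only heavy upstream rainfall=true terms: 0.90694·0.25 = 0.226735
The normalizing constant is 0.06·0.75 + 0.90694·0.25 = 0.271735
P(heavy upstream rainfall | flood warning, ¬dam release) = 0.226735/0.271735 ≈ 0.834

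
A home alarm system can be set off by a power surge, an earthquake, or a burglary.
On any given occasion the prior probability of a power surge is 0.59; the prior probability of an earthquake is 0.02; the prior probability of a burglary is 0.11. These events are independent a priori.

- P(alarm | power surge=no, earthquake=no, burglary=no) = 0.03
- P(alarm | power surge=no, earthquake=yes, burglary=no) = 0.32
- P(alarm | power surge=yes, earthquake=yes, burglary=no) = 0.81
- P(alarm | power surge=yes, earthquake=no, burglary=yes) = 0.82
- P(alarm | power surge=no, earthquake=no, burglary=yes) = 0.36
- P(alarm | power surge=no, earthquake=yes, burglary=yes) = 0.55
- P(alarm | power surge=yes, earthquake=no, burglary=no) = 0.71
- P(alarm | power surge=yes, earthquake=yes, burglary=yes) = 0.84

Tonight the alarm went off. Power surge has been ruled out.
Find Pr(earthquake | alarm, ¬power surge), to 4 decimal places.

Pr(earthquake | alarm, ¬power surge) ≈ 0.0961

P(alarm | ¬power surge) = 0.03·0.98·0.89 + 0.36·0.98·0.11 + 0.32·0.02·0.89 + 0.55·0.02·0.11 = 0.026166 + 0.038808 + 0.005696 + 0.001210 = 0.071880
Of this, 0.006906 comes from 0.005696 + 0.001210 (the earthquake=true cases).
So P(earthquake | alarm, ¬power surge) = 0.006906/0.071880 ≈ 0.0961.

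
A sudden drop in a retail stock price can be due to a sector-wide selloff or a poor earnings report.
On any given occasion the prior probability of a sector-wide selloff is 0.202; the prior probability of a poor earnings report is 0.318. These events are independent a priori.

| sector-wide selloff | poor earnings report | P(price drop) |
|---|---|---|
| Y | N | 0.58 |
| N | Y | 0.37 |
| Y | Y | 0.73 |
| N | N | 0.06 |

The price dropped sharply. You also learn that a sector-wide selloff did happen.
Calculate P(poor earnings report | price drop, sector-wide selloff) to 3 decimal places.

P(poor earnings report | price drop, sector-wide selloff) ≈ 0.370

P(price drop | sector-wide selloff) = 0.58*0.682 + 0.73*0.318 = 0.395560 + 0.232140 = 0.627700
The poor earnings report-present share is 0.73*0.318 = 0.232140.
Hence the posterior is 0.232140/0.627700 ≈ 0.370.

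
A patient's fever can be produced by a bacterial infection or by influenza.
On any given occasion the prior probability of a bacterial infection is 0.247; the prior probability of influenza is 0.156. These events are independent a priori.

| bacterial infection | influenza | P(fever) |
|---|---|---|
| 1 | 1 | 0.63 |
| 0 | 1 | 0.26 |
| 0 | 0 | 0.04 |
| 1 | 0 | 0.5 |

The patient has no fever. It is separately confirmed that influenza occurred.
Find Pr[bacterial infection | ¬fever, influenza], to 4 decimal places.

Pr[bacterial infection | ¬fever, influenza] ≈ 0.1409

By total probability over both values of bacterial infection:
  P(¬fever | influenza) = 0.74*0.753 + 0.37*0.247
        = 0.557220 + 0.091390 = 0.648610
The terms with bacterial infection present sum to 0.091390, so
  P(bacterial infection | ¬fever, influenza) = 0.091390 / 0.648610 ≈ 0.1409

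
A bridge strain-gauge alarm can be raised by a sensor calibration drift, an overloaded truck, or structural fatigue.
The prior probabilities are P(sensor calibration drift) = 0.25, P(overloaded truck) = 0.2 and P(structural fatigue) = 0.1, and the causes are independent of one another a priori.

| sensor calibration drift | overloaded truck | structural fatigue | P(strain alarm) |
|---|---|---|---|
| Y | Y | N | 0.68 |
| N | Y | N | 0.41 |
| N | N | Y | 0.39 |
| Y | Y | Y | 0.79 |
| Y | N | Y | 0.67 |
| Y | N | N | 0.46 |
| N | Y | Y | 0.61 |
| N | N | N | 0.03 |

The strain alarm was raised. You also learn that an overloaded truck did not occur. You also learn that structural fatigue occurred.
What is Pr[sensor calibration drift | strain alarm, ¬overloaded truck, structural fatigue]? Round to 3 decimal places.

Pr[sensor calibration drift | strain alarm, ¬overloaded truck, structural fatigue] ≈ 0.364

For the numerator, keep only sensor calibration drift=true terms: 0.67·0.25 = 0.167500
Denominator P(strain alarm | ¬overloaded truck, structural fatigue): 0.39·0.75 + 0.67·0.25 = 0.460000
P(sensor calibration drift | strain alarm, ¬overloaded truck, structural fatigue) = 0.167500/0.460000 ≈ 0.364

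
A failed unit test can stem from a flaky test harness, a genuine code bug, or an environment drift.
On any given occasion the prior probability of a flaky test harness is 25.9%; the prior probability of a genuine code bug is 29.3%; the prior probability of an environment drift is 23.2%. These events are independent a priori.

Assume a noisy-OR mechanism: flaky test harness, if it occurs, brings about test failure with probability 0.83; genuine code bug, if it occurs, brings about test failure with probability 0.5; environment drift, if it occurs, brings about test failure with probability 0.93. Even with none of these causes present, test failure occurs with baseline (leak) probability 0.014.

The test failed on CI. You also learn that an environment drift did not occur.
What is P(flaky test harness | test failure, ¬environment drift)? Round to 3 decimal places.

Under noisy-OR, P(test failure | causes) = 1 − (1−0.014)·∏(1−qᵢ) over the active causes.
Sum P(test failure|·) weighted by the priors over the 4 (flaky test harness, genuine code bug) configurations:
  P(test failure | ¬environment drift) = 0.014*0.741*0.707 + 0.507*0.741*0.293 + 0.83238*0.259*0.707 + 0.91619*0.259*0.293
        = 0.007334 + 0.110076 + 0.152420 + 0.069527 = 0.339357
Configurations with flaky test harness contribute 0.221947, so
  P(flaky test harness | test failure, ¬environment drift) = 0.221947 / 0.339357 ≈ 0.654

P(flaky test harness | test failure, ¬environment drift) ≈ 0.654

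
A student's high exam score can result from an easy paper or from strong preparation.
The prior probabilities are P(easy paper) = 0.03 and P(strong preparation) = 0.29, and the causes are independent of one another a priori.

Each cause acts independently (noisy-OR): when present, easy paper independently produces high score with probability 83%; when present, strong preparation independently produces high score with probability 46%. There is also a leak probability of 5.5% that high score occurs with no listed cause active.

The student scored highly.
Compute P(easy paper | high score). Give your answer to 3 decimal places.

Under noisy-OR, P(high score | causes) = 1 − (1−0.055)·∏(1−qᵢ) over the active causes.
P(high score) = 0.055×0.97×0.71 + 0.4897×0.97×0.29 + 0.83935×0.03×0.71 + 0.913249×0.03×0.29 = 0.037879 + 0.137753 + 0.017878 + 0.007945 = 0.201455
Restricting to configurations with easy paper present: 0.017878 + 0.007945 = 0.025823.
So P(easy paper | high score) = 0.025823/0.201455 ≈ 0.128.

P(easy paper | high score) ≈ 0.128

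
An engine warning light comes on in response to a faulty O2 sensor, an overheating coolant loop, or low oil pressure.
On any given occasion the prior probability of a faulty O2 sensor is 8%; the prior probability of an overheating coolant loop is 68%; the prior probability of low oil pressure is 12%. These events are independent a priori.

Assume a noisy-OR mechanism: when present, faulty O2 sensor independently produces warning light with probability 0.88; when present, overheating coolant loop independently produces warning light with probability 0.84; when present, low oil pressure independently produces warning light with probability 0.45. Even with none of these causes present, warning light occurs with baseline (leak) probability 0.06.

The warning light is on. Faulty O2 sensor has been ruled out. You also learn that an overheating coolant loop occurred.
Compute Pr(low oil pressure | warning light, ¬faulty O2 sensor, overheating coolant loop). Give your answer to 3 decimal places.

Pr(low oil pressure | warning light, ¬faulty O2 sensor, overheating coolant loop) ≈ 0.128

Under noisy-OR, P(warning light | causes) = 1 − (1−0.06)·∏(1−qᵢ) over the active causes.
Sum P(warning light|·) weighted by the priors over both values of low oil pressure:
  P(warning light | ¬faulty O2 sensor, overheating coolant loop) = 0.8496*0.88 + 0.91728*0.12
        = 0.747648 + 0.110074 = 0.857722
Keeping only the low oil pressure-present terms gives 0.110074, so
  P(low oil pressure | warning light, ¬faulty O2 sensor, overheating coolant loop) = 0.110074 / 0.857722 ≈ 0.128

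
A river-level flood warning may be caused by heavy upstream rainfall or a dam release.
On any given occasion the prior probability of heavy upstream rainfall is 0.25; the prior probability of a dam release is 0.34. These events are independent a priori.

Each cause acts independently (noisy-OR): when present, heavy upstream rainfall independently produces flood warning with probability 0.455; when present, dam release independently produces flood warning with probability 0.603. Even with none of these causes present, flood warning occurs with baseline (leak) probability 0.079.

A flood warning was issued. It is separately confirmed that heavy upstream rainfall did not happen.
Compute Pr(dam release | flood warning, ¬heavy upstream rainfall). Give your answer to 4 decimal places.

Pr(dam release | flood warning, ¬heavy upstream rainfall) ≈ 0.8053

Under noisy-OR, P(flood warning | causes) = 1 − (1−0.079)·∏(1−qᵢ) over the active causes.
Numerator (weight on configurations with dam release): 0.634363×0.34 = 0.215683
The normalizing constant is 0.079×0.66 + 0.634363×0.34 = 0.267823
P(dam release | flood warning, ¬heavy upstream rainfall) = 0.215683/0.267823 ≈ 0.8053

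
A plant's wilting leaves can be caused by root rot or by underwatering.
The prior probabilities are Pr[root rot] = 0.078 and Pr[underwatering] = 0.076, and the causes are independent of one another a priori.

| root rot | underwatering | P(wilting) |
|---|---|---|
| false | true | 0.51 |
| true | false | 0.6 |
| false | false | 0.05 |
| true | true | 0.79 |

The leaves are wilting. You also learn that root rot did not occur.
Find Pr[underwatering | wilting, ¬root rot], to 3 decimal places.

Pr[underwatering | wilting, ¬root rot] ≈ 0.456

Enumerate both values of underwatering and weight by the priors:
  P(wilting | ¬root rot) = 0.05*0.924 + 0.51*0.076
        = 0.046200 + 0.038760 = 0.084960
Keeping only the underwatering-present terms gives 0.038760, so
  P(underwatering | wilting, ¬root rot) = 0.038760 / 0.084960 ≈ 0.456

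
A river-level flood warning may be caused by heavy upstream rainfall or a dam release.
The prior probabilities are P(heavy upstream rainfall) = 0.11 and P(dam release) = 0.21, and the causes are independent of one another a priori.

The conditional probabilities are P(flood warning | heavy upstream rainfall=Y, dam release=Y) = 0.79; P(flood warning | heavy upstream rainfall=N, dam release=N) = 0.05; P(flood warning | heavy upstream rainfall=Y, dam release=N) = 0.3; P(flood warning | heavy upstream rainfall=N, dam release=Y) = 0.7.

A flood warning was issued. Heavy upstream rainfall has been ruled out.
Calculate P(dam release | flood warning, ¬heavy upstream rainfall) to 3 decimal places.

P(dam release | flood warning, ¬heavy upstream rainfall) ≈ 0.788

Numerator (weight on configurations with dam release): 0.7*0.21 = 0.147000
Normalizer over all consistent configurations: 0.05*0.79 + 0.7*0.21 = 0.186500
Posterior = 0.147000 / 0.186500 ≈ 0.788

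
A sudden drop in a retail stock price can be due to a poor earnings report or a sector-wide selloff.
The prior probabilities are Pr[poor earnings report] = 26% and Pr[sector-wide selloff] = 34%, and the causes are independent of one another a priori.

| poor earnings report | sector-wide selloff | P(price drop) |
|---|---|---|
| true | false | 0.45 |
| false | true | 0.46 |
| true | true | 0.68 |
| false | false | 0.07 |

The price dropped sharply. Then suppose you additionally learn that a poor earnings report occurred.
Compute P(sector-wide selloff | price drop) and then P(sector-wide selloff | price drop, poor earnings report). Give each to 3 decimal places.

Weight on sector-wide selloff=true, given the evidence: 0.115736 + 0.060112 = 0.175848
The normalizing constant is 0.07*0.74*0.66 + 0.46*0.74*0.34 + 0.45*0.26*0.66 + 0.68*0.26*0.34 = 0.287256
Posterior = 0.175848 / 0.287256 ≈ 0.612

Now also conditioning on poor earnings report=true:
By total probability over both values of sector-wide selloff:
  P(price drop | poor earnings report) = 0.45·0.66 + 0.68·0.34
        = 0.297000 + 0.231200 = 0.528200
Configurations with sector-wide selloff contribute 0.231200, so
  P(sector-wide selloff | price drop, poor earnings report) = 0.231200 / 0.528200 ≈ 0.438
The drop from 0.612 to 0.438 is the explaining-away (discounting) effect.

P(sector-wide selloff | price drop) ≈ 0.612; P(sector-wide selloff | price drop, poor earnings report) ≈ 0.438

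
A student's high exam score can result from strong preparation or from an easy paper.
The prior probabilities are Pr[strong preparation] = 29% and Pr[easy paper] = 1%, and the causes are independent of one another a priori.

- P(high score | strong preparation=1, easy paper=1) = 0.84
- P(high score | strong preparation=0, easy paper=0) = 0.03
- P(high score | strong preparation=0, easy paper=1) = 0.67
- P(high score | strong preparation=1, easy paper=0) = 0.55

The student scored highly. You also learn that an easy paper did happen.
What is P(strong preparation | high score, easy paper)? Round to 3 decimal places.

Numerator (weight on configurations with strong preparation): 0.84*0.29 = 0.243600
Denominator P(high score | easy paper): 0.67*0.71 + 0.84*0.29 = 0.719300
Posterior = 0.243600 / 0.719300 ≈ 0.339

P(strong preparation | high score, easy paper) ≈ 0.339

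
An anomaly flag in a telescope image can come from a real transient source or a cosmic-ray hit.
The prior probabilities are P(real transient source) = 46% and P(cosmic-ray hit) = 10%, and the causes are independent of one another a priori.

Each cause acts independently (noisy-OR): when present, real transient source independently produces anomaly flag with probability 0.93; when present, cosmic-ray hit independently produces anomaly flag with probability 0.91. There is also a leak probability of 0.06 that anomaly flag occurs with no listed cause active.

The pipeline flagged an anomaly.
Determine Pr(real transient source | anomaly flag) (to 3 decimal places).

Pr(real transient source | anomaly flag) ≈ 0.846

Under noisy-OR, P(anomaly flag | causes) = 1 − (1−0.06)·∏(1−qᵢ) over the active causes.
Sum P(anomaly flag|·) weighted by the priors over the 4 (real transient source, cosmic-ray hit) configurations:
  P(anomaly flag) = 0.06·0.54·0.9 + 0.9154·0.54·0.1 + 0.9342·0.46·0.9 + 0.994078·0.46·0.1
        = 0.029160 + 0.049432 + 0.386759 + 0.045728 = 0.511079
The terms with real transient source present sum to 0.432487, so
  P(real transient source | anomaly flag) = 0.432487 / 0.511079 ≈ 0.846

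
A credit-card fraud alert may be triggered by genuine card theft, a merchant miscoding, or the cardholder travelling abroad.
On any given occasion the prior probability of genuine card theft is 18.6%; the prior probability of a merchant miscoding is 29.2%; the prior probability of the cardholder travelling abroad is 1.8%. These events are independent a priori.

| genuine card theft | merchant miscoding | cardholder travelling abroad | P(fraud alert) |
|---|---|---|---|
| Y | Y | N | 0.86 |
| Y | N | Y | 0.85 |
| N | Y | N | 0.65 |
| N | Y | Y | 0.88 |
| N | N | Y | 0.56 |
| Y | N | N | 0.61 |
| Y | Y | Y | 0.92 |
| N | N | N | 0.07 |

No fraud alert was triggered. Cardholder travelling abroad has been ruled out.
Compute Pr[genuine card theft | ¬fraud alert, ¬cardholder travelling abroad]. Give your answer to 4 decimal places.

For the numerator, keep only genuine card theft=true terms: 0.051358 + 0.007604 = 0.058962
Normalizer over all consistent configurations: 0.93*0.814*0.708 + 0.35*0.814*0.292 + 0.39*0.186*0.708 + 0.14*0.186*0.292 = 0.678123
P(genuine card theft | ¬fraud alert, ¬cardholder travelling abroad) = 0.058962/0.678123 ≈ 0.0869

Pr[genuine card theft | ¬fraud alert, ¬cardholder travelling abroad] ≈ 0.0869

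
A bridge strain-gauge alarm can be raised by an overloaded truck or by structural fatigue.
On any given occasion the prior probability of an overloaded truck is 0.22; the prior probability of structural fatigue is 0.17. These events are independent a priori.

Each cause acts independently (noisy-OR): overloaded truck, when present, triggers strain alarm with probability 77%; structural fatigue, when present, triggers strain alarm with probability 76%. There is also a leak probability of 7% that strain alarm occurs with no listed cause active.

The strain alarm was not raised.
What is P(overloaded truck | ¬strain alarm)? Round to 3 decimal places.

P(overloaded truck | ¬strain alarm) ≈ 0.061

Under noisy-OR, P(strain alarm | causes) = 1 − (1−0.07)·∏(1−qᵢ) over the active causes.
For the numerator, keep only overloaded truck=true terms: 0.039058 + 0.001920 = 0.040978
The normalizing constant is 0.93×0.78×0.83 + 0.2232×0.78×0.17 + 0.2139×0.22×0.83 + 0.051336×0.22×0.17 = 0.672656
Posterior = 0.040978 / 0.672656 ≈ 0.061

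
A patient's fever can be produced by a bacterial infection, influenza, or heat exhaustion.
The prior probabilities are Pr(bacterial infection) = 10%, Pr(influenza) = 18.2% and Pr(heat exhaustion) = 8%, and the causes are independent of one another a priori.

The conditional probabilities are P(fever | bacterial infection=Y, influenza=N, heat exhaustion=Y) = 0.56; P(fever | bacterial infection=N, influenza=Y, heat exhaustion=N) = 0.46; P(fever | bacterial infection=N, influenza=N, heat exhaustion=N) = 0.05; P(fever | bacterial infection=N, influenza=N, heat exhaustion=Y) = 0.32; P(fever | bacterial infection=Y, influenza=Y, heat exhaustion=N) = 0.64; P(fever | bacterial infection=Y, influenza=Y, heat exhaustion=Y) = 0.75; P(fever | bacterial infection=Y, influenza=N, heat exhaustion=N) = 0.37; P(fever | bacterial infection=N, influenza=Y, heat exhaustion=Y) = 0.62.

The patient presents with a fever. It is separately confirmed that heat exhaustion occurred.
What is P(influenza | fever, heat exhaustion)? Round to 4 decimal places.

P(influenza | fever, heat exhaustion) ≈ 0.2905

Enumerate the 4 (bacterial infection, influenza) configurations and weight by the priors:
  P(fever | heat exhaustion) = 0.32*0.9*0.818 + 0.62*0.9*0.182 + 0.56*0.1*0.818 + 0.75*0.1*0.182
        = 0.235584 + 0.101556 + 0.045808 + 0.013650 = 0.396598
The terms with influenza present sum to 0.115206, so
  P(influenza | fever, heat exhaustion) = 0.115206 / 0.396598 ≈ 0.2905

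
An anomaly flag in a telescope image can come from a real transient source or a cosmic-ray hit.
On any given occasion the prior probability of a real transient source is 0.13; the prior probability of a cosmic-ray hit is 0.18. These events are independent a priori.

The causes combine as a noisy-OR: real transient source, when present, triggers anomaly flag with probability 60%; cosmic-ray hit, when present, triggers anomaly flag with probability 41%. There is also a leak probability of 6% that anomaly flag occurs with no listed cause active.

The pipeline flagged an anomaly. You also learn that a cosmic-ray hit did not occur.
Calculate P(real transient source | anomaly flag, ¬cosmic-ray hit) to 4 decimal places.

Under noisy-OR, P(anomaly flag | causes) = 1 − (1−0.06)·∏(1−qᵢ) over the active causes.
Weight on real transient source=true, given the evidence: 0.624·0.13 = 0.081120
Normalizer over all consistent configurations: 0.06·0.87 + 0.624·0.13 = 0.133320
Posterior = 0.081120 / 0.133320 ≈ 0.6085

P(real transient source | anomaly flag, ¬cosmic-ray hit) ≈ 0.6085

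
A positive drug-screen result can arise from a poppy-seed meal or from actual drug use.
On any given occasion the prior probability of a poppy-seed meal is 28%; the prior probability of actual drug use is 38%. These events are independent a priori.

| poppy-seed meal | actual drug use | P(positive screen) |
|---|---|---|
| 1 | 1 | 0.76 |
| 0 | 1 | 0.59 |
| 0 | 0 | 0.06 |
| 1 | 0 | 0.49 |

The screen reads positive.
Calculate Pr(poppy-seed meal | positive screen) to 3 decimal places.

Pr(poppy-seed meal | positive screen) ≈ 0.469

For the numerator, keep only poppy-seed meal=true terms: 0.085064 + 0.080864 = 0.165928
Normalizer over all consistent configurations: 0.06·0.72·0.62 + 0.59·0.72·0.38 + 0.49·0.28·0.62 + 0.76·0.28·0.38 = 0.354136
P(poppy-seed meal | positive screen) = 0.165928/0.354136 ≈ 0.469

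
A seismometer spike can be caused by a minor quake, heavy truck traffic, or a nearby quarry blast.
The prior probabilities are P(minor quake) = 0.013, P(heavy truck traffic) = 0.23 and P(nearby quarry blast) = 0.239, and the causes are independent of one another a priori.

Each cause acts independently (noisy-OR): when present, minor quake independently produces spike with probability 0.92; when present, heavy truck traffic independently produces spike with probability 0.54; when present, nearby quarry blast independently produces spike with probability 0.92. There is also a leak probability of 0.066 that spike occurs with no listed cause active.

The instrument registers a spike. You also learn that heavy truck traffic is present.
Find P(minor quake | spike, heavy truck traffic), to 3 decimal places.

Under noisy-OR, P(spike | causes) = 1 − (1−0.066)·∏(1−qᵢ) over the active causes.
Sum P(spike|·) weighted by the priors over the 4 (minor quake, nearby quarry blast) configurations:
  P(spike | heavy truck traffic) = 0.57036*0.987*0.761 + 0.965629*0.987*0.239 + 0.965629*0.013*0.761 + 0.99725*0.013*0.239
        = 0.428401 + 0.227785 + 0.009553 + 0.003098 = 0.668837
The terms with minor quake present sum to 0.012651, so
  P(minor quake | spike, heavy truck traffic) = 0.012651 / 0.668837 ≈ 0.019

P(minor quake | spike, heavy truck traffic) ≈ 0.019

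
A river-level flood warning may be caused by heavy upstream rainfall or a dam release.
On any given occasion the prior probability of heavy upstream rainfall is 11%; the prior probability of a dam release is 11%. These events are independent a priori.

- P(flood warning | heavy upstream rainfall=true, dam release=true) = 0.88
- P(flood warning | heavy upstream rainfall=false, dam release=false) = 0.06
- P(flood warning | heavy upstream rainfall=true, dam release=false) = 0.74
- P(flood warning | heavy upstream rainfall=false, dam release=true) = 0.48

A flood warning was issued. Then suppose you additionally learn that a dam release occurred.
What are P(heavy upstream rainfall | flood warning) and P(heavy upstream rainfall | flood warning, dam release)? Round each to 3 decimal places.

P(heavy upstream rainfall | flood warning) ≈ 0.468; P(heavy upstream rainfall | flood warning, dam release) ≈ 0.185

Weight on heavy upstream rainfall=true, given the evidence: 0.072446 + 0.010648 = 0.083094
Denominator P(flood warning): 0.06·0.89·0.89 + 0.48·0.89·0.11 + 0.74·0.11·0.89 + 0.88·0.11·0.11 = 0.177612
P(heavy upstream rainfall | flood warning) = 0.083094/0.177612 ≈ 0.468

Now also conditioning on dam release=true:
For the numerator, keep only heavy upstream rainfall=true terms: 0.88×0.11 = 0.096800
Normalizer over all consistent configurations: 0.48×0.89 + 0.88×0.11 = 0.524000
Posterior = 0.096800 / 0.524000 ≈ 0.185
This is intercausal reasoning (explaining away): once dam release accounts for the flood warning, heavy upstream rainfall becomes less likely.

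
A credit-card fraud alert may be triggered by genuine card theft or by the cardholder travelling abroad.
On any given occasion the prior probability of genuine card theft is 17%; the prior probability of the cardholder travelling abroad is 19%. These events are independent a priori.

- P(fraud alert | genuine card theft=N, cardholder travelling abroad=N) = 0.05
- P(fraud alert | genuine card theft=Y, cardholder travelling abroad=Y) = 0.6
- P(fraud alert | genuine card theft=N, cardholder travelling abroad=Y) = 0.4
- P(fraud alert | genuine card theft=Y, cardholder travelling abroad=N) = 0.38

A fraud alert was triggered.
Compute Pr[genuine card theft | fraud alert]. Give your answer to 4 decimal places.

Pr[genuine card theft | fraud alert] ≈ 0.4258

By total probability over the 4 (genuine card theft, cardholder travelling abroad) configurations:
  P(fraud alert) = 0.05×0.83×0.81 + 0.4×0.83×0.19 + 0.38×0.17×0.81 + 0.6×0.17×0.19
        = 0.033615 + 0.063080 + 0.052326 + 0.019380 = 0.168401
Keeping only the genuine card theft-present terms gives 0.071706, so
  P(genuine card theft | fraud alert) = 0.071706 / 0.168401 ≈ 0.4258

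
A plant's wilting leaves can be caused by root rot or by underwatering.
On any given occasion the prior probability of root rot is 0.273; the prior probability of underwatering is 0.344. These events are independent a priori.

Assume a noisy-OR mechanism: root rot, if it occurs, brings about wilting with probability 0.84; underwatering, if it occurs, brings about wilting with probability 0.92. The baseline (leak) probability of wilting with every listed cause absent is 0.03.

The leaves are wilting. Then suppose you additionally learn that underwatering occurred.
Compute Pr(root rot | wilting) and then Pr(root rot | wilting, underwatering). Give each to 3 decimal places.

Pr(root rot | wilting) ≈ 0.499; Pr(root rot | wilting, underwatering) ≈ 0.287

Under noisy-OR, P(wilting | causes) = 1 − (1−0.03)·∏(1−qᵢ) over the active causes.
P(wilting) = 0.03·0.727·0.656 + 0.9224·0.727·0.344 + 0.8448·0.273·0.656 + 0.987584·0.273·0.344 = 0.014307 + 0.230681 + 0.151294 + 0.092746 = 0.489028
The root rot-present share is 0.151294 + 0.092746 = 0.244040.
P(root rot | wilting) = 0.244040 / 0.489028 ≈ 0.499

With the extra evidence:
For the numerator, keep only root rot=true terms: 0.987584×0.273 = 0.269610
The normalizing constant is 0.9224×0.727 + 0.987584×0.273 = 0.940195
Posterior = 0.269610 / 0.940195 ≈ 0.287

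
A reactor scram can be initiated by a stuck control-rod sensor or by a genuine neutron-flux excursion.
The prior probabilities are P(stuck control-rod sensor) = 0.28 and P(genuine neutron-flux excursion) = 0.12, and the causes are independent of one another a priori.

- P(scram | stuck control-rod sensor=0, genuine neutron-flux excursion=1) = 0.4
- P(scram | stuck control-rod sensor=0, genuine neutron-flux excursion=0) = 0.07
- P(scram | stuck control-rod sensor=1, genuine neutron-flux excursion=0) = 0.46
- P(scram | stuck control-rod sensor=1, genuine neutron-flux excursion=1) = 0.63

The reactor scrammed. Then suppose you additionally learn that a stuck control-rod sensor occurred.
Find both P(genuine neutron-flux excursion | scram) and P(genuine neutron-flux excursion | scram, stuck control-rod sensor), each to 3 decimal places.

Enumerate the 4 (stuck control-rod sensor, genuine neutron-flux excursion) configurations and weight by the priors:
  P(scram) = 0.07*0.72*0.88 + 0.4*0.72*0.12 + 0.46*0.28*0.88 + 0.63*0.28*0.12
        = 0.044352 + 0.034560 + 0.113344 + 0.021168 = 0.213424
Configurations with genuine neutron-flux excursion contribute 0.055728, so
  P(genuine neutron-flux excursion | scram) = 0.055728 / 0.213424 ≈ 0.261

Now also conditioning on stuck control-rod sensor=true:
Enumerate both values of genuine neutron-flux excursion and weight by the priors:
  P(scram | stuck control-rod sensor) = 0.46·0.88 + 0.63·0.12
        = 0.404800 + 0.075600 = 0.480400
The terms with genuine neutron-flux excursion present sum to 0.075600, so
  P(genuine neutron-flux excursion | scram, stuck control-rod sensor) = 0.075600 / 0.480400 ≈ 0.157

P(genuine neutron-flux excursion | scram) ≈ 0.261; P(genuine neutron-flux excursion | scram, stuck control-rod sensor) ≈ 0.157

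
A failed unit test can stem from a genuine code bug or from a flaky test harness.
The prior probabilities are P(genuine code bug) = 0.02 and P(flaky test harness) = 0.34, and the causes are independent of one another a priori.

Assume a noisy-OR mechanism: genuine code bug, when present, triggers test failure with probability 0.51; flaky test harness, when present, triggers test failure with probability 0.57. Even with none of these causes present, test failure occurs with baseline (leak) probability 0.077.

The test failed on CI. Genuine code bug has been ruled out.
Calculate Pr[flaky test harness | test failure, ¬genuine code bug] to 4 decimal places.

Pr[flaky test harness | test failure, ¬genuine code bug] ≈ 0.8014

Under noisy-OR, P(test failure | causes) = 1 − (1−0.077)·∏(1−qᵢ) over the active causes.
P(test failure | ¬genuine code bug) = 0.077*0.66 + 0.60311*0.34 = 0.050820 + 0.205057 = 0.255877
Restricting to configurations with flaky test harness present: 0.60311*0.34 = 0.205057.
So P(flaky test harness | test failure, ¬genuine code bug) = 0.205057/0.255877 ≈ 0.8014.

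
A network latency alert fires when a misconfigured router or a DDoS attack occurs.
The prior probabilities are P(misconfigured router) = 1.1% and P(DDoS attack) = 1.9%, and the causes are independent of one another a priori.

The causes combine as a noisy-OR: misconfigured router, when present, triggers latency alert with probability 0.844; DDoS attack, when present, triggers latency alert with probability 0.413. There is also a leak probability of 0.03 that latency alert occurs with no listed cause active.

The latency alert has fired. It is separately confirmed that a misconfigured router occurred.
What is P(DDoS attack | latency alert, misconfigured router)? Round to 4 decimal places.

P(DDoS attack | latency alert, misconfigured router) ≈ 0.0204

Under noisy-OR, P(latency alert | causes) = 1 − (1−0.03)·∏(1−qᵢ) over the active causes.
P(latency alert | misconfigured router) = 0.84868·0.981 + 0.911175·0.019 = 0.832555 + 0.017312 = 0.849867
Restricting to configurations with DDoS attack present: 0.911175·0.019 = 0.017312.
Hence the posterior is 0.017312/0.849867 ≈ 0.0204.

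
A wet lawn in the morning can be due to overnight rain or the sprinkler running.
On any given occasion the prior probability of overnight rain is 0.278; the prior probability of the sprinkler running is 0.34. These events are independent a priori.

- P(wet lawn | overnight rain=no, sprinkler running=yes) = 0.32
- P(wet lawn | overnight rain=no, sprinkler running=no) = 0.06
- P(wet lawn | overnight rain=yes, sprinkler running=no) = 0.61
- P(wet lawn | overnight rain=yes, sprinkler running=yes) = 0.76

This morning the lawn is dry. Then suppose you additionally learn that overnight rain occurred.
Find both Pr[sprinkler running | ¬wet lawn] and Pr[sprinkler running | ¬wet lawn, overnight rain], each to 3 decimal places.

P(¬wet lawn) = 0.94·0.722·0.66 + 0.68·0.722·0.34 + 0.39·0.278·0.66 + 0.24·0.278·0.34 = 0.447929 + 0.166926 + 0.071557 + 0.022685 = 0.709097
The sprinkler running-present share is 0.166926 + 0.022685 = 0.189611.
Hence the posterior is 0.189611/0.709097 ≈ 0.267.

Now condition on the additional information:
Sum P(¬wet lawn|·) weighted by the priors over both values of sprinkler running:
  P(¬wet lawn | overnight rain) = 0.39*0.66 + 0.24*0.34
        = 0.257400 + 0.081600 = 0.339000
Configurations with sprinkler running contribute 0.081600, so
  P(sprinkler running | ¬wet lawn, overnight rain) = 0.081600 / 0.339000 ≈ 0.241

Pr[sprinkler running | ¬wet lawn] ≈ 0.267; Pr[sprinkler running | ¬wet lawn, overnight rain] ≈ 0.241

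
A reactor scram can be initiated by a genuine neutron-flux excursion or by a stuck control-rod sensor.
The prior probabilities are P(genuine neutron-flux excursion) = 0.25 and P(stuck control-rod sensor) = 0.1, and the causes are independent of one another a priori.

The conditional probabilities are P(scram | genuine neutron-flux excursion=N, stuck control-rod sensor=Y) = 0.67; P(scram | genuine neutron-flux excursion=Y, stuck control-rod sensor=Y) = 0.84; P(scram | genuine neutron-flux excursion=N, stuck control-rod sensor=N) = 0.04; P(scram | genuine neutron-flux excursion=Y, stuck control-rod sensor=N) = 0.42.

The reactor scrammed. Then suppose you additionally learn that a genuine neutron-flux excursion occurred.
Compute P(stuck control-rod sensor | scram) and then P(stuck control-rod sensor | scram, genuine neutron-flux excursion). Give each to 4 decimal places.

P(scram) = 0.04·0.75·0.9 + 0.67·0.75·0.1 + 0.42·0.25·0.9 + 0.84·0.25·0.1 = 0.027000 + 0.050250 + 0.094500 + 0.021000 = 0.192750
The stuck control-rod sensor-present share is 0.050250 + 0.021000 = 0.071250.
Hence the posterior is 0.071250/0.192750 ≈ 0.3696.

Now also conditioning on genuine neutron-flux excursion=true:
Numerator (weight on configurations with stuck control-rod sensor): 0.84*0.1 = 0.084000
The normalizing constant is 0.42*0.9 + 0.84*0.1 = 0.462000
Posterior = 0.084000 / 0.462000 ≈ 0.1818

P(stuck control-rod sensor | scram) ≈ 0.3696; P(stuck control-rod sensor | scram, genuine neutron-flux excursion) ≈ 0.1818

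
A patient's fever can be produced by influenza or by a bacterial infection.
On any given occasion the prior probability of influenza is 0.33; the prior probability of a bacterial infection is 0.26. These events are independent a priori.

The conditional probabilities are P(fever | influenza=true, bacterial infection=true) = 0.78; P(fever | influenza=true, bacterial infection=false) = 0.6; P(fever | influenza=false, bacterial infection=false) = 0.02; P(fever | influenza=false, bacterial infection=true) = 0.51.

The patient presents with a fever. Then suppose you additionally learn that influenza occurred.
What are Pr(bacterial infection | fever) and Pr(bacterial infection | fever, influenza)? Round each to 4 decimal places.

By total probability over the 4 (influenza, bacterial infection) configurations:
  P(fever) = 0.02*0.67*0.74 + 0.51*0.67*0.26 + 0.6*0.33*0.74 + 0.78*0.33*0.26
        = 0.009916 + 0.088842 + 0.146520 + 0.066924 = 0.312202
The terms with bacterial infection present sum to 0.155766, so
  P(bacterial infection | fever) = 0.155766 / 0.312202 ≈ 0.4989

With the extra evidence:
P(fever | influenza) = 0.6·0.74 + 0.78·0.26 = 0.444000 + 0.202800 = 0.646800
Restricting to configurations with bacterial infection present: 0.78·0.26 = 0.202800.
Hence the posterior is 0.202800/0.646800 ≈ 0.3135.
This is intercausal reasoning (explaining away): once influenza accounts for the fever, bacterial infection becomes less likely.

Pr(bacterial infection | fever) ≈ 0.4989; Pr(bacterial infection | fever, influenza) ≈ 0.3135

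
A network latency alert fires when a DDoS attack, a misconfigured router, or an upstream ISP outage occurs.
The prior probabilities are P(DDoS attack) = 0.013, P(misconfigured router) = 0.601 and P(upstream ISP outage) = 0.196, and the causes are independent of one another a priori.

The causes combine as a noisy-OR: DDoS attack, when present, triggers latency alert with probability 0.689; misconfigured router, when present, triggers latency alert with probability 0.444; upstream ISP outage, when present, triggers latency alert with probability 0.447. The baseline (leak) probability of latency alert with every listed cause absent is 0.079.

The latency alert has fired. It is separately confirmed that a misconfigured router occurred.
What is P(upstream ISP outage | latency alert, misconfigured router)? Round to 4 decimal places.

P(upstream ISP outage | latency alert, misconfigured router) ≈ 0.2626

Under noisy-OR, P(latency alert | causes) = 1 − (1−0.079)·∏(1−qᵢ) over the active causes.
By total probability over the 4 (DDoS attack, upstream ISP outage) configurations:
  P(latency alert | misconfigured router) = 0.487924×0.987×0.804 + 0.716822×0.987×0.196 + 0.840744×0.013×0.804 + 0.911932×0.013×0.196
        = 0.387191 + 0.138671 + 0.008787 + 0.002324 = 0.536973
Keeping only the upstream ISP outage-present terms gives 0.140995, so
  P(upstream ISP outage | latency alert, misconfigured router) = 0.140995 / 0.536973 ≈ 0.2626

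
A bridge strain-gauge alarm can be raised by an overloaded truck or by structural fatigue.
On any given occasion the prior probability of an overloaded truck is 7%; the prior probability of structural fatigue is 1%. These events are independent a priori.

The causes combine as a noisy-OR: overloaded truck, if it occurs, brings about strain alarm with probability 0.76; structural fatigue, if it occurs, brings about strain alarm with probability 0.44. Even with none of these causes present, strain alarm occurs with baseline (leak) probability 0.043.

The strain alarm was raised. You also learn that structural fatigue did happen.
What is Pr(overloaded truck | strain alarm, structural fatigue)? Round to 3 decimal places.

Pr(overloaded truck | strain alarm, structural fatigue) ≈ 0.124

Under noisy-OR, P(strain alarm | causes) = 1 − (1−0.043)·∏(1−qᵢ) over the active causes.
For the numerator, keep only overloaded truck=true terms: 0.871379·0.07 = 0.060997
The normalizing constant is 0.46408·0.93 + 0.871379·0.07 = 0.492591
P(overloaded truck | strain alarm, structural fatigue) = 0.060997/0.492591 ≈ 0.124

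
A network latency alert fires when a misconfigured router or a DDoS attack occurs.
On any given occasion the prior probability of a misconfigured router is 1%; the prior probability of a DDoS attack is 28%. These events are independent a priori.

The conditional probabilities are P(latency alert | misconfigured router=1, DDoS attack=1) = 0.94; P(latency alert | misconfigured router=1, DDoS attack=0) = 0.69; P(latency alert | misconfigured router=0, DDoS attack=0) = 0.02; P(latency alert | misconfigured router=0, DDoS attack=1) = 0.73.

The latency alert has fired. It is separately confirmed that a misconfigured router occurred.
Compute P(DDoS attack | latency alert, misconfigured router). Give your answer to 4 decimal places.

Sum P(latency alert|·) weighted by the priors over both values of DDoS attack:
  P(latency alert | misconfigured router) = 0.69·0.72 + 0.94·0.28
        = 0.496800 + 0.263200 = 0.760000
The terms with DDoS attack present sum to 0.263200, so
  P(DDoS attack | latency alert, misconfigured router) = 0.263200 / 0.760000 ≈ 0.3463

P(DDoS attack | latency alert, misconfigured router) ≈ 0.3463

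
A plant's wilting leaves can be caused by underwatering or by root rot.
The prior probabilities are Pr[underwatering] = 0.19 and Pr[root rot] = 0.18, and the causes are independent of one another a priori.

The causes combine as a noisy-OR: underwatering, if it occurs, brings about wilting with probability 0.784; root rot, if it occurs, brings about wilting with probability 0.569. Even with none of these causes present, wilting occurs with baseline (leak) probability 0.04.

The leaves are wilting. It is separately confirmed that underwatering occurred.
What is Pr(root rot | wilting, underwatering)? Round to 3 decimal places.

Under noisy-OR, P(wilting | causes) = 1 − (1−0.04)·∏(1−qᵢ) over the active causes.
P(wilting | underwatering) = 0.79264×0.82 + 0.910628×0.18 = 0.649965 + 0.163913 = 0.813878
The root rot-present share is 0.910628×0.18 = 0.163913.
P(root rot | wilting, underwatering) = 0.163913 / 0.813878 ≈ 0.201

Pr(root rot | wilting, underwatering) ≈ 0.201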